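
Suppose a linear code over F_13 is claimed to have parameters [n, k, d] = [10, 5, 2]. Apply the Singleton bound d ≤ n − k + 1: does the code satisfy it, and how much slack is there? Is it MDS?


Singleton RHS = n − k + 1 = 6, slack = 4, bound satisfied, not MDS.

Singleton bound: d ≤ n − k + 1.
Here n = 10, k = 5, so n − k + 1 = 6.
Given d = 2, check d ≤ 6: YES.
Slack = (n − k + 1) − d = 4.
The code is NOT MDS (slack = 4 > 0).
Description: the claimed parameters are [10, 5, 2]_13; such a code would be non-MDS.


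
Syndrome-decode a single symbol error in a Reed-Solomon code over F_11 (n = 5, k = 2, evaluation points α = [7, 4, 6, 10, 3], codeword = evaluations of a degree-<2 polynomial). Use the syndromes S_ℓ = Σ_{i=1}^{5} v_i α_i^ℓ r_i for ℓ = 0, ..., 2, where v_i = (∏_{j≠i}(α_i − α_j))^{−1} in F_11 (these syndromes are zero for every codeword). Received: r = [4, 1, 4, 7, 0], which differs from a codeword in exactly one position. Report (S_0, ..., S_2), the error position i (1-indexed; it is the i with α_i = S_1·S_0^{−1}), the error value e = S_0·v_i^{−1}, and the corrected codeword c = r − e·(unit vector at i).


S = (6, 3, 7), error at position 3, error magnitude e = 1, c = [4, 1, 3, 7, 0].

Step 1: column multipliers v_i = (∏_{j≠i}(α_i − α_j))^{−1} mod 11.
  i = 1 (α = 7): (7−4)(7−6)(7−10)(7−3) = 3·1·(−3)·4 = −36 ≡ 8, so v_1 = 8^{−1} = 7 (mod 11).
  i = 2 (α = 4): (4−7)(4−6)(4−10)(4−3) = (−3)·(−2)·(−6)·1 = −36 ≡ 8, so v_2 = 8^{−1} = 7 (mod 11).
  i = 3 (α = 6): (6−7)(6−4)(6−10)(6−3) = (−1)·2·(−4)·3 = 24 ≡ 2, so v_3 = 2^{−1} = 6 (mod 11).
  i = 4 (α = 10): (10−7)(10−4)(10−6)(10−3) = 3·6·4·7 = 504 ≡ 9, so v_4 = 9^{−1} = 5 (mod 11).
  i = 5 (α = 3): (3−7)(3−4)(3−6)(3−10) = (−4)·(−1)·(−3)·(−7) = 84 ≡ 7, so v_5 = 7^{−1} = 8 (mod 11).
  v = [7, 7, 6, 5, 8].
Step 2: syndromes of r = [4, 1, 4, 7, 0] (all sums mod 11).
  S_0 = Σ v_i r_i = 7·4 + 7·1 + 6·4 + 5·7 + 8·0 = 94 ≡ 6.
  S_1 = Σ v_i α_i r_i = 7·7·4 + 7·4·1 + 6·6·4 + 5·10·7 + 8·3·0 = 718 ≡ 3.
  α_i^2 mod 11 = [5, 5, 3, 1, 9].
  S_2 = Σ v_i α_i^2 r_i = 7·5·4 + 7·5·1 + 6·3·4 + 5·1·7 + 8·9·0 = 282 ≡ 7.
  S = (6, 3, 7) ≠ 0, so r is not a codeword (an error is present).
Step 3: locate the error. For a single error e at position i, S_ℓ = v_i·e·α_i^ℓ, so α_err = S_1/S_0.
  S_0^{−1} = 6^{−1} = 2 (mod 11), so α_err = 3·2 = 6 ≡ 6 = α_3. Error position i = 3.
  Consistency check: S_2/S_1 = 7·4 = 28 ≡ 6 = α_err ✓ (single-error assumption holds).
Step 4: error magnitude e = S_0/v_3 = S_0·∏_{j≠3}(α_3 − α_j) = 6·2 = 12 ≡ 1 (mod 11).
Step 5: correct position 3: c_3 = r_3 − e = 4 − 1 ≡ 3 (mod 11). Hence c = [4, 1, 3, 7, 0].
  Check: interpolating c through the α_i gives m(x) = 8 + 1·x (degree < 2) with m(α_i) = c_i for every i, so c is indeed a codeword.


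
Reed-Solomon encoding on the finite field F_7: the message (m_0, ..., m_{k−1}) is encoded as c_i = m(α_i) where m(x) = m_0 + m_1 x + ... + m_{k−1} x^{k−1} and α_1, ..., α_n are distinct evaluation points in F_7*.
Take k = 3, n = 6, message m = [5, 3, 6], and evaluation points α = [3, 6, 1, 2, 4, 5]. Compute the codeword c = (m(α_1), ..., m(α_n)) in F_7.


c = [5, 1, 0, 0, 1, 2]

Message polynomial: m(x) = 5 + 3·x + 6·x^2 (mod 7).
For each evaluation point α_i, compute m(α_i) mod 7:
  α_1 = 3: Horner steps 6 → 0 → 5, so m(3) = 5.
  α_2 = 6: Horner steps 6 → 4 → 1, so m(6) = 1.
  α_3 = 1: Horner steps 6 → 2 → 0, so m(1) = 0.
  α_4 = 2: Horner steps 6 → 1 → 0, so m(2) = 0.
  α_5 = 4: Horner steps 6 → 6 → 1, so m(4) = 1.
  α_6 = 5: Horner steps 6 → 5 → 2, so m(5) = 2.
Codeword c = [5, 1, 0, 0, 1, 2] ∈ F_7^6.


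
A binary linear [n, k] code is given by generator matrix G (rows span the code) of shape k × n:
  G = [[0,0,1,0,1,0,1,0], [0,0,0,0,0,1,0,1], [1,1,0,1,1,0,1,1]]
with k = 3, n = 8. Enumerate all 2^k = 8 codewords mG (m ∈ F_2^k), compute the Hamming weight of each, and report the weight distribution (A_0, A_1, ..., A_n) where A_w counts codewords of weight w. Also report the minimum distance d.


Weight distribution: A_0 = 1, A_2 = 1, A_3 = 1, A_5 = 3, A_6 = 2. Minimum distance d = 2.

Enumerate all 2^3 = 8 messages m ∈ F_2^3.
For each, compute codeword c = mG in F_2^8, then tally its weight.
  m = 000 → c = 00000000, weight = 0.
  m = 100 → c = 00101010, weight = 3.
  m = 010 → c = 00000101, weight = 2.
  m = 110 → c = 00101111, weight = 5.
  m = 001 → c = 11011011, weight = 6.
  m = 101 → c = 11110001, weight = 5.
  m = 011 → c = 11011110, weight = 6.
  m = 111 → c = 11110100, weight = 5.
Tally weights:
  weight 0: 1 codewords.
  weight 2: 1 codewords.
  weight 3: 1 codewords.
  weight 5: 3 codewords.
  weight 6: 2 codewords.
Minimum distance d = smallest w > 0 with A_w > 0 = 2.
Sanity: Σ A_w = 8 = 2^3 = 8 ✓.


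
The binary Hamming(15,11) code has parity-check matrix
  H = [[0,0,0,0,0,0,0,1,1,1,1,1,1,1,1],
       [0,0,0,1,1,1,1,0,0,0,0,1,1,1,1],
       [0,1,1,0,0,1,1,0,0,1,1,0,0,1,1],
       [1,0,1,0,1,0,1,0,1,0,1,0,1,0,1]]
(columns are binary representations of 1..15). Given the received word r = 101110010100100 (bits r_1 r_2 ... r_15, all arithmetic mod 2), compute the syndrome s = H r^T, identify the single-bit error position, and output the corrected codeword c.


s = (1, 1, 0, 0)^T, error position = 12, corrected codeword c = 101110010101100

Compute s = H r^T mod 2 one row at a time:
  s_1 = 1 + 0 + 1 + 0 + 0 + 1 + 0 + 0 = 3 ≡ 1 (mod 2).
  s_2 = 1 + 1 + 0 + 0 + 0 + 1 + 0 + 0 = 3 ≡ 1 (mod 2).
  s_3 = 0 + 1 + 0 + 0 + 1 + 0 + 0 + 0 = 2 ≡ 0 (mod 2).
  s_4 = 1 + 1 + 1 + 0 + 0 + 0 + 1 + 0 = 4 ≡ 0 (mod 2).
s = (1, 1, 0, 0)^T — this equals column 12 of H (binary 1100), so error is at position 12.
Correct: flip bit 12 of r = 101110010100100 to get c = 101110010101100.


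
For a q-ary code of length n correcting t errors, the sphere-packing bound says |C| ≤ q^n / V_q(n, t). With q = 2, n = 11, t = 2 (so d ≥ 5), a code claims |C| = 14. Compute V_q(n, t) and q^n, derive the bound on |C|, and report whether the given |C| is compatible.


V_q(n, t) = 67, q^n = 2048, Hamming bound = 30, |C| = 14 ≤ bound (satisfied).

Step 1: Compute V_q(n, t) = Σ_{j=0}^2 C(n, j) (q−1)^j.
  j = 0: C(11,0)·(1)^0 = 1·1 = 1.
  j = 1: C(11,1)·(1)^1 = 11·1 = 11.
  j = 2: C(11,2)·(1)^2 = 55·1 = 55.
  V_q(n, t) = 1 + 11 + 55 = 67.
Step 2: q^n = 2^11 = 2048.
Step 3: Hamming bound ⌊q^n / V_q(n,t)⌋ = ⌊2048/67⌋ = 30.
Step 4: Compare |C| = 14 to 30: satisfied.
The claimed |C| lies below the Hamming bound.


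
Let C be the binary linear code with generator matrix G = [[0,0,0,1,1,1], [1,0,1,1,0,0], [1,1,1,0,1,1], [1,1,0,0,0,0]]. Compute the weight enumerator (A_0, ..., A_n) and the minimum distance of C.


Weight distribution: A_0 = 1, A_1 = 2, A_2 = 2, A_3 = 4, A_4 = 5, A_5 = 2. Minimum distance d = 1.

Enumerate all 2^4 = 16 messages m ∈ F_2^4.
For each, compute codeword c = mG in F_2^6, then tally its weight.
  m = 0000 → c = 000000, weight = 0.
  m = 1000 → c = 000111, weight = 3.
  m = 0100 → c = 101100, weight = 3.
  m = 1100 → c = 101011, weight = 4.
  m = 0010 → c = 111011, weight = 5.
  m = 1010 → c = 111100, weight = 4.
  m = 0110 → c = 010111, weight = 4.
  m = 1110 → c = 010000, weight = 1.
  m = 0001 → c = 110000, weight = 2.
  m = 1001 → c = 110111, weight = 5.
  m = 0101 → c = 011100, weight = 3.
  m = 1101 → c = 011011, weight = 4.
  m = 0011 → c = 001011, weight = 3.
  m = 1011 → c = 001100, weight = 2.
  m = 0111 → c = 100111, weight = 4.
  m = 1111 → c = 100000, weight = 1.
Tally weights:
  weight 0: 1 codewords.
  weight 1: 2 codewords.
  weight 2: 2 codewords.
  weight 3: 4 codewords.
  weight 4: 5 codewords.
  weight 5: 2 codewords.
Minimum distance d = smallest w > 0 with A_w > 0 = 1.
Sanity: Σ A_w = 16 = 2^4 = 16 ✓.


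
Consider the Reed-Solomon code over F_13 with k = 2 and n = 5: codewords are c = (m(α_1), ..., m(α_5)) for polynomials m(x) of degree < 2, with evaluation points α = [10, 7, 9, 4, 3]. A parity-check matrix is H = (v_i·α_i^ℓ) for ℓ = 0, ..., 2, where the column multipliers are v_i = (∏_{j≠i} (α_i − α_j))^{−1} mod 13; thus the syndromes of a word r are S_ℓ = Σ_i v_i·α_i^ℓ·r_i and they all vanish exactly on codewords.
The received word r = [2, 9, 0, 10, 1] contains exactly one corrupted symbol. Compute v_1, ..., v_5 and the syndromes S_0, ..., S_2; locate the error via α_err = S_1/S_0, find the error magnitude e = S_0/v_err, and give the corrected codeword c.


S = (7, 2, 8), error at position 4, error magnitude e = 7, c = [2, 9, 0, 3, 1].

Step 1: column multipliers v_i = (∏_{j≠i}(α_i − α_j))^{−1} mod 13.
  i = 1 (α = 10): (10−7)(10−9)(10−4)(10−3) = 3·1·6·7 = 126 ≡ 9, so v_1 = 9^{−1} = 3 (mod 13).
  i = 2 (α = 7): (7−10)(7−9)(7−4)(7−3) = (−3)·(−2)·3·4 = 72 ≡ 7, so v_2 = 7^{−1} = 2 (mod 13).
  i = 3 (α = 9): (9−10)(9−7)(9−4)(9−3) = (−1)·2·5·6 = −60 ≡ 5, so v_3 = 5^{−1} = 8 (mod 13).
  i = 4 (α = 4): (4−10)(4−7)(4−9)(4−3) = (−6)·(−3)·(−5)·1 = −90 ≡ 1, so v_4 = 1^{−1} = 1 (mod 13).
  i = 5 (α = 3): (3−10)(3−7)(3−9)(3−4) = (−7)·(−4)·(−6)·(−1) = 168 ≡ 12, so v_5 = 12^{−1} = 12 (mod 13).
  v = [3, 2, 8, 1, 12].
Step 2: syndromes of r = [2, 9, 0, 10, 1] (all sums mod 13).
  S_0 = Σ v_i r_i = 3·2 + 2·9 + 8·0 + 1·10 + 12·1 = 46 ≡ 7.
  S_1 = Σ v_i α_i r_i = 3·10·2 + 2·7·9 + 8·9·0 + 1·4·10 + 12·3·1 = 262 ≡ 2.
  α_i^2 mod 13 = [9, 10, 3, 3, 9].
  S_2 = Σ v_i α_i^2 r_i = 3·9·2 + 2·10·9 + 8·3·0 + 1·3·10 + 12·9·1 = 372 ≡ 8.
  S = (7, 2, 8) ≠ 0, so r is not a codeword (an error is present).
Step 3: locate the error. For a single error e at position i, S_ℓ = v_i·e·α_i^ℓ, so α_err = S_1/S_0.
  S_0^{−1} = 7^{−1} = 2 (mod 13), so α_err = 2·2 = 4 ≡ 4 = α_4. Error position i = 4.
  Consistency check: S_2/S_1 = 8·7 = 56 ≡ 4 = α_err ✓ (single-error assumption holds).
Step 4: error magnitude e = S_0/v_4 = S_0·∏_{j≠4}(α_4 − α_j) = 7·1 = 7 ≡ 7 (mod 13).
Step 5: correct position 4: c_4 = r_4 − e = 10 − 7 ≡ 3 (mod 13). Hence c = [2, 9, 0, 3, 1].
  Check: interpolating c through the α_i gives m(x) = 8 + 2·x (degree < 2) with m(α_i) = c_i for every i, so c is indeed a codeword.


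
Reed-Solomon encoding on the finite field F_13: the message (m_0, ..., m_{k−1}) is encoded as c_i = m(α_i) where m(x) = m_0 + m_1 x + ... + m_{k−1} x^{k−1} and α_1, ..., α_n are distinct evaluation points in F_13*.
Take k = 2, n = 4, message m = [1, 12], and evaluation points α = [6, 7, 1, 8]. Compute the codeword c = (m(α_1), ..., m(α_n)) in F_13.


c = [8, 7, 0, 6]

Message polynomial: m(x) = 1 + 12·x (mod 13).
For each evaluation point α_i, compute m(α_i) mod 13:
  α_1 = 6: Horner steps 12 → 8, so m(6) = 8.
  α_2 = 7: Horner steps 12 → 7, so m(7) = 7.
  α_3 = 1: Horner steps 12 → 0, so m(1) = 0.
  α_4 = 8: Horner steps 12 → 6, so m(8) = 6.
Codeword c = [8, 7, 0, 6] ∈ F_13^4.


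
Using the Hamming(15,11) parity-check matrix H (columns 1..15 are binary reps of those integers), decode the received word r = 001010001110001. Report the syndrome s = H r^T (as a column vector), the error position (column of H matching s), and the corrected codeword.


s = (0, 0, 0, 1)^T, error position = 1, corrected codeword c = 101010001110001

Compute s = H r^T mod 2 one row at a time:
  s_1 = 0 + 1 + 1 + 1 + 0 + 0 + 0 + 1 = 4 ≡ 0 (mod 2).
  s_2 = 0 + 1 + 0 + 0 + 0 + 0 + 0 + 1 = 2 ≡ 0 (mod 2).
  s_3 = 0 + 1 + 0 + 0 + 1 + 1 + 0 + 1 = 4 ≡ 0 (mod 2).
  s_4 = 0 + 1 + 1 + 0 + 1 + 1 + 0 + 1 = 5 ≡ 1 (mod 2).
s = (0, 0, 0, 1)^T — this equals column 1 of H (binary 0001), so error is at position 1.
Correct: flip bit 1 of r = 001010001110001 to get c = 101010001110001.


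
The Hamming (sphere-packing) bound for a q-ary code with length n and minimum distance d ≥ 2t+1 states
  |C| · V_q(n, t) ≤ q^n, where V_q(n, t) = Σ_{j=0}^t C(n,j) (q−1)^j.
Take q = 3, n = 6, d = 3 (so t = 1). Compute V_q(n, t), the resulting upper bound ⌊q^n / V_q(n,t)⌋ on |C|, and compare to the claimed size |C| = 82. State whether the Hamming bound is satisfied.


V_q(n, t) = 13, q^n = 729, Hamming bound = 56, |C| = 82 > bound (violated).

Step 1: Compute V_q(n, t) = Σ_{j=0}^1 C(n, j) (q−1)^j.
  j = 0: C(6,0)·(2)^0 = 1·1 = 1.
  j = 1: C(6,1)·(2)^1 = 6·2 = 12.
  V_q(n, t) = 1 + 12 = 13.
Step 2: q^n = 3^6 = 729.
Step 3: Hamming bound ⌊q^n / V_q(n,t)⌋ = ⌊729/13⌋ = 56.
Step 4: Compare |C| = 82 to 56: violated.
The claimed |C| lies above the Hamming bound, so no 3-ary code of length 6 with d ≥ 3 can have 82 codewords.


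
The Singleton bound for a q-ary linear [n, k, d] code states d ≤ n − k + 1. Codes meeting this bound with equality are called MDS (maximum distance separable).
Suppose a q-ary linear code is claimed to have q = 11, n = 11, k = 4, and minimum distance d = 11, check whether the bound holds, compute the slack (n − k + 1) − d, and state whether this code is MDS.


Singleton RHS = n − k + 1 = 8, slack = -3, bound violated (no such code; not MDS).

Singleton bound: d ≤ n − k + 1.
Here n = 11, k = 4, so n − k + 1 = 8.
Given d = 11, check d ≤ 8: NO.
Slack = (n − k + 1) − d = -3.
The slack is negative: d = 11 exceeds n − k + 1 = 8 by 3, so the Singleton bound is violated and no linear [11, 4, 11]_11 code can exist. In particular it is not MDS (MDS requires d = n − k + 1 exactly).
Description: the claimed parameters are [11, 4, 11]_11; such a code would be impossible (violates the Singleton bound).


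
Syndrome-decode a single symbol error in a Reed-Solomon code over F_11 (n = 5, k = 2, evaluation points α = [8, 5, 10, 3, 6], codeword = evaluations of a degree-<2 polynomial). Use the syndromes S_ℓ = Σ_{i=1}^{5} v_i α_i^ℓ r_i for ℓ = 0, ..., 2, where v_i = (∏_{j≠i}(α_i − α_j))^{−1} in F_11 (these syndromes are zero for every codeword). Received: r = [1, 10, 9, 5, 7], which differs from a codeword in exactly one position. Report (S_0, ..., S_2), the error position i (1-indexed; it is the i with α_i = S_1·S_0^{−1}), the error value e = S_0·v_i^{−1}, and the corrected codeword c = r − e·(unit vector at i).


S = (5, 6, 5), error at position 3, error magnitude e = 3, c = [1, 10, 6, 5, 7].

Step 1: column multipliers v_i = (∏_{j≠i}(α_i − α_j))^{−1} mod 11.
  i = 1 (α = 8): (8−5)(8−10)(8−3)(8−6) = 3·(−2)·5·2 = −60 ≡ 6, so v_1 = 6^{−1} = 2 (mod 11).
  i = 2 (α = 5): (5−8)(5−10)(5−3)(5−6) = (−3)·(−5)·2·(−1) = −30 ≡ 3, so v_2 = 3^{−1} = 4 (mod 11).
  i = 3 (α = 10): (10−8)(10−5)(10−3)(10−6) = 2·5·7·4 = 280 ≡ 5, so v_3 = 5^{−1} = 9 (mod 11).
  i = 4 (α = 3): (3−8)(3−5)(3−10)(3−6) = (−5)·(−2)·(−7)·(−3) = 210 ≡ 1, so v_4 = 1^{−1} = 1 (mod 11).
  i = 5 (α = 6): (6−8)(6−5)(6−10)(6−3) = (−2)·1·(−4)·3 = 24 ≡ 2, so v_5 = 2^{−1} = 6 (mod 11).
  v = [2, 4, 9, 1, 6].
Step 2: syndromes of r = [1, 10, 9, 5, 7] (all sums mod 11).
  S_0 = Σ v_i r_i = 2·1 + 4·10 + 9·9 + 1·5 + 6·7 = 170 ≡ 5.
  S_1 = Σ v_i α_i r_i = 2·8·1 + 4·5·10 + 9·10·9 + 1·3·5 + 6·6·7 = 1293 ≡ 6.
  α_i^2 mod 11 = [9, 3, 1, 9, 3].
  S_2 = Σ v_i α_i^2 r_i = 2·9·1 + 4·3·10 + 9·1·9 + 1·9·5 + 6·3·7 = 390 ≡ 5.
  S = (5, 6, 5) ≠ 0, so r is not a codeword (an error is present).
Step 3: locate the error. For a single error e at position i, S_ℓ = v_i·e·α_i^ℓ, so α_err = S_1/S_0.
  S_0^{−1} = 5^{−1} = 9 (mod 11), so α_err = 6·9 = 54 ≡ 10 = α_3. Error position i = 3.
  Consistency check: S_2/S_1 = 5·2 = 10 ≡ 10 = α_err ✓ (single-error assumption holds).
Step 4: error magnitude e = S_0/v_3 = S_0·∏_{j≠3}(α_3 − α_j) = 5·5 = 25 ≡ 3 (mod 11).
Step 5: correct position 3: c_3 = r_3 − e = 9 − 3 ≡ 6 (mod 11). Hence c = [1, 10, 6, 5, 7].
  Check: interpolating c through the α_i gives m(x) = 3 + 8·x (degree < 2) with m(α_i) = c_i for every i, so c is indeed a codeword.


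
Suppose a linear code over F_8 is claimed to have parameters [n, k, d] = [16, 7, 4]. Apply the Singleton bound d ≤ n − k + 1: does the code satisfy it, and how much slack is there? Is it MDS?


Singleton RHS = n − k + 1 = 10, slack = 6, bound satisfied, not MDS.

Singleton bound: d ≤ n − k + 1.
Here n = 16, k = 7, so n − k + 1 = 10.
Given d = 4, check d ≤ 10: YES.
Slack = (n − k + 1) − d = 6.
The code is NOT MDS (slack = 6 > 0).
Description: the claimed parameters are [16, 7, 4]_8; such a code would be non-MDS.


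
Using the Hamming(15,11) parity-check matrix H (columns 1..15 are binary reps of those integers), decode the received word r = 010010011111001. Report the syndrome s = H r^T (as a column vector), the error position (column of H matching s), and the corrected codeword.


s = (0, 1, 0, 0)^T, error position = 4, corrected codeword c = 010110011111001

Compute s = H r^T mod 2 one row at a time:
  s_1 = 1 + 1 + 1 + 1 + 1 + 0 + 0 + 1 = 6 ≡ 0 (mod 2).
  s_2 = 0 + 1 + 0 + 0 + 1 + 0 + 0 + 1 = 3 ≡ 1 (mod 2).
  s_3 = 1 + 0 + 0 + 0 + 1 + 1 + 0 + 1 = 4 ≡ 0 (mod 2).
  s_4 = 0 + 0 + 1 + 0 + 1 + 1 + 0 + 1 = 4 ≡ 0 (mod 2).
s = (0, 1, 0, 0)^T — this equals column 4 of H (binary 0100), so error is at position 4.
Correct: flip bit 4 of r = 010010011111001 to get c = 010110011111001.


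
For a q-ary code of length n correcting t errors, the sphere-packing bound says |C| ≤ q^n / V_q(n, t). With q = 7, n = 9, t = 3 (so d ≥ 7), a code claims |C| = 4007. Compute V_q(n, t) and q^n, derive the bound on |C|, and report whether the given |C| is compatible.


V_q(n, t) = 19495, q^n = 40353607, Hamming bound = 2069, |C| = 4007 > bound (violated).

Step 1: Compute V_q(n, t) = Σ_{j=0}^3 C(n, j) (q−1)^j.
  j = 0: C(9,0)·(6)^0 = 1·1 = 1.
  j = 1: C(9,1)·(6)^1 = 9·6 = 54.
  j = 2: C(9,2)·(6)^2 = 36·36 = 1296.
  j = 3: C(9,3)·(6)^3 = 84·216 = 18144.
  V_q(n, t) = 1 + 54 + 1296 + 18144 = 19495.
Step 2: q^n = 7^9 = 40353607.
Step 3: Hamming bound ⌊q^n / V_q(n,t)⌋ = ⌊40353607/19495⌋ = 2069.
Step 4: Compare |C| = 4007 to 2069: violated.
The claimed |C| lies above the Hamming bound, so no 7-ary code of length 9 with d ≥ 7 can have 4007 codewords.


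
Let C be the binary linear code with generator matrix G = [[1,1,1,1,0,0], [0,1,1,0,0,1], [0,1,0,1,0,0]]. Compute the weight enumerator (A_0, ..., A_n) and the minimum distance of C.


Weight distribution: A_0 = 1, A_2 = 2, A_3 = 4, A_4 = 1. Minimum distance d = 2.

Enumerate all 2^3 = 8 messages m ∈ F_2^3.
For each, compute codeword c = mG in F_2^6, then tally its weight.
  m = 000 → c = 000000, weight = 0.
  m = 100 → c = 111100, weight = 4.
  m = 010 → c = 011001, weight = 3.
  m = 110 → c = 100101, weight = 3.
  m = 001 → c = 010100, weight = 2.
  m = 101 → c = 101000, weight = 2.
  m = 011 → c = 001101, weight = 3.
  m = 111 → c = 110001, weight = 3.
Tally weights:
  weight 0: 1 codewords.
  weight 2: 2 codewords.
  weight 3: 4 codewords.
  weight 4: 1 codewords.
Minimum distance d = smallest w > 0 with A_w > 0 = 2.
Sanity: Σ A_w = 8 = 2^3 = 8 ✓.


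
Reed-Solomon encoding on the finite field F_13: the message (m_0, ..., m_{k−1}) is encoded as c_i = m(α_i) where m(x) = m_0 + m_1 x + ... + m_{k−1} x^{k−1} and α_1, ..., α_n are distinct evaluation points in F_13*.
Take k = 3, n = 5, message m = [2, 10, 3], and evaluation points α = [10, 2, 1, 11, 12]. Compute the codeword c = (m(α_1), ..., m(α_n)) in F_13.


c = [12, 8, 2, 7, 8]

Message polynomial: m(x) = 2 + 10·x + 3·x^2 (mod 13).
For each evaluation point α_i, compute m(α_i) mod 13:
  α_1 = 10: Horner steps 3 → 1 → 12, so m(10) = 12.
  α_2 = 2: Horner steps 3 → 3 → 8, so m(2) = 8.
  α_3 = 1: Horner steps 3 → 0 → 2, so m(1) = 2.
  α_4 = 11: Horner steps 3 → 4 → 7, so m(11) = 7.
  α_5 = 12: Horner steps 3 → 7 → 8, so m(12) = 8.
Codeword c = [12, 8, 2, 7, 8] ∈ F_13^5.


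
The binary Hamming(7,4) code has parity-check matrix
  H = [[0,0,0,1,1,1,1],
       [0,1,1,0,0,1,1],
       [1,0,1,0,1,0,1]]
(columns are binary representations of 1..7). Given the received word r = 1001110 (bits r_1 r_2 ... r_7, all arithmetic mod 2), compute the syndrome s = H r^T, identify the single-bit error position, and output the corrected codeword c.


s = (1, 1, 0)^T, error position = 6, corrected codeword c = 1001100

Compute s = H r^T mod 2 one row at a time:
  s_1 = 1 + 1 + 1 + 0 = 3 ≡ 1 (mod 2).
  s_2 = 0 + 0 + 1 + 0 = 1 ≡ 1 (mod 2).
  s_3 = 1 + 0 + 1 + 0 = 2 ≡ 0 (mod 2).
s = (1, 1, 0)^T — this equals column 6 of H (binary 110), so error is at position 6.
Correct: flip bit 6 of r = 1001110 to get c = 1001100.


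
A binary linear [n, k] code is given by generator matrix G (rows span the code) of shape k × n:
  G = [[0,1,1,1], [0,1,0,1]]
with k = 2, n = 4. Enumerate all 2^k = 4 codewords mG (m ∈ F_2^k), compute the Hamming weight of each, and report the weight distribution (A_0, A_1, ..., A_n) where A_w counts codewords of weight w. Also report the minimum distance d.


Weight distribution: A_0 = 1, A_1 = 1, A_2 = 1, A_3 = 1. Minimum distance d = 1.

Enumerate all 2^2 = 4 messages m ∈ F_2^2.
For each, compute codeword c = mG in F_2^4, then tally its weight.
  m = 00 → c = 0000, weight = 0.
  m = 10 → c = 0111, weight = 3.
  m = 01 → c = 0101, weight = 2.
  m = 11 → c = 0010, weight = 1.
Tally weights:
  weight 0: 1 codewords.
  weight 1: 1 codewords.
  weight 2: 1 codewords.
  weight 3: 1 codewords.
Minimum distance d = smallest w > 0 with A_w > 0 = 1.
Sanity: Σ A_w = 4 = 2^2 = 4 ✓.


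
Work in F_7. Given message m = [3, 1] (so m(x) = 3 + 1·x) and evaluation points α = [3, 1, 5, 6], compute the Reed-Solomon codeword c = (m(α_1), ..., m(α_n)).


c = [6, 4, 1, 2]

Message polynomial: m(x) = 3 + 1·x (mod 7).
For each evaluation point α_i, compute m(α_i) mod 7:
  α_1 = 3: Horner steps 1 → 6, so m(3) = 6.
  α_2 = 1: Horner steps 1 → 4, so m(1) = 4.
  α_3 = 5: Horner steps 1 → 1, so m(5) = 1.
  α_4 = 6: Horner steps 1 → 2, so m(6) = 2.
Codeword c = [6, 4, 1, 2] ∈ F_7^4.


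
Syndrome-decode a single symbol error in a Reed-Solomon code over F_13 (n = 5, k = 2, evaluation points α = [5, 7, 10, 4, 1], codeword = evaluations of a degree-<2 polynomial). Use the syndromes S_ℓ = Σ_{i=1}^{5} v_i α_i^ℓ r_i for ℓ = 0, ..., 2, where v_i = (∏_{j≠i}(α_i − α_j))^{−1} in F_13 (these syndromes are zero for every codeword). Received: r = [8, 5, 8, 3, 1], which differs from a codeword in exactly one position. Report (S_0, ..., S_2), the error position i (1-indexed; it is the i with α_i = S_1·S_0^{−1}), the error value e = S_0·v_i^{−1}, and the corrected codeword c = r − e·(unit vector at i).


S = (10, 9, 12), error at position 3, error magnitude e = 1, c = [8, 5, 7, 3, 1].

Step 1: column multipliers v_i = (∏_{j≠i}(α_i − α_j))^{−1} mod 13.
  i = 1 (α = 5): (5−7)(5−10)(5−4)(5−1) = (−2)·(−5)·1·4 = 40 ≡ 1, so v_1 = 1^{−1} = 1 (mod 13).
  i = 2 (α = 7): (7−5)(7−10)(7−4)(7−1) = 2·(−3)·3·6 = −108 ≡ 9, so v_2 = 9^{−1} = 3 (mod 13).
  i = 3 (α = 10): (10−5)(10−7)(10−4)(10−1) = 5·3·6·9 = 810 ≡ 4, so v_3 = 4^{−1} = 10 (mod 13).
  i = 4 (α = 4): (4−5)(4−7)(4−10)(4−1) = (−1)·(−3)·(−6)·3 = −54 ≡ 11, so v_4 = 11^{−1} = 6 (mod 13).
  i = 5 (α = 1): (1−5)(1−7)(1−10)(1−4) = (−4)·(−6)·(−9)·(−3) = 648 ≡ 11, so v_5 = 11^{−1} = 6 (mod 13).
  v = [1, 3, 10, 6, 6].
Step 2: syndromes of r = [8, 5, 8, 3, 1] (all sums mod 13).
  S_0 = Σ v_i r_i = 1·8 + 3·5 + 10·8 + 6·3 + 6·1 = 127 ≡ 10.
  S_1 = Σ v_i α_i r_i = 1·5·8 + 3·7·5 + 10·10·8 + 6·4·3 + 6·1·1 = 1023 ≡ 9.
  α_i^2 mod 13 = [12, 10, 9, 3, 1].
  S_2 = Σ v_i α_i^2 r_i = 1·12·8 + 3·10·5 + 10·9·8 + 6·3·3 + 6·1·1 = 1026 ≡ 12.
  S = (10, 9, 12) ≠ 0, so r is not a codeword (an error is present).
Step 3: locate the error. For a single error e at position i, S_ℓ = v_i·e·α_i^ℓ, so α_err = S_1/S_0.
  S_0^{−1} = 10^{−1} = 4 (mod 13), so α_err = 9·4 = 36 ≡ 10 = α_3. Error position i = 3.
  Consistency check: S_2/S_1 = 12·3 = 36 ≡ 10 = α_err ✓ (single-error assumption holds).
Step 4: error magnitude e = S_0/v_3 = S_0·∏_{j≠3}(α_3 − α_j) = 10·4 = 40 ≡ 1 (mod 13).
Step 5: correct position 3: c_3 = r_3 − e = 8 − 1 ≡ 7 (mod 13). Hence c = [8, 5, 7, 3, 1].
  Check: interpolating c through the α_i gives m(x) = 9 + 5·x (degree < 2) with m(α_i) = c_i for every i, so c is indeed a codeword.


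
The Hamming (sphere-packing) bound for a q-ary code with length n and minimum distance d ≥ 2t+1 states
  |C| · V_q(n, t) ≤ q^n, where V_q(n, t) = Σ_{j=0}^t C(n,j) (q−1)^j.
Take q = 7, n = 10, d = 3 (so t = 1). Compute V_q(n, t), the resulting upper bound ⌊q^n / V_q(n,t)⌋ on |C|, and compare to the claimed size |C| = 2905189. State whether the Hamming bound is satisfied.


V_q(n, t) = 61, q^n = 282475249, Hamming bound = 4630741, |C| = 2905189 ≤ bound (satisfied).

Step 1: Compute V_q(n, t) = Σ_{j=0}^1 C(n, j) (q−1)^j.
  j = 0: C(10,0)·(6)^0 = 1·1 = 1.
  j = 1: C(10,1)·(6)^1 = 10·6 = 60.
  V_q(n, t) = 1 + 60 = 61.
Step 2: q^n = 7^10 = 282475249.
Step 3: Hamming bound ⌊q^n / V_q(n,t)⌋ = ⌊282475249/61⌋ = 4630741.
Step 4: Compare |C| = 2905189 to 4630741: satisfied.
The claimed |C| lies below the Hamming bound.


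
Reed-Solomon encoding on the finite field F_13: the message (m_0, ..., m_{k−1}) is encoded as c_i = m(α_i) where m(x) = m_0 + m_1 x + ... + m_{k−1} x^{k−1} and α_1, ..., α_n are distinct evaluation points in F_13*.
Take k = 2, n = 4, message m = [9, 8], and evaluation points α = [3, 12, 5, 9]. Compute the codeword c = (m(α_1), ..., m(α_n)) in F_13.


c = [7, 1, 10, 3]

Message polynomial: m(x) = 9 + 8·x (mod 13).
For each evaluation point α_i, compute m(α_i) mod 13:
  α_1 = 3: Horner steps 8 → 7, so m(3) = 7.
  α_2 = 12: Horner steps 8 → 1, so m(12) = 1.
  α_3 = 5: Horner steps 8 → 10, so m(5) = 10.
  α_4 = 9: Horner steps 8 → 3, so m(9) = 3.
Codeword c = [7, 1, 10, 3] ∈ F_13^4.


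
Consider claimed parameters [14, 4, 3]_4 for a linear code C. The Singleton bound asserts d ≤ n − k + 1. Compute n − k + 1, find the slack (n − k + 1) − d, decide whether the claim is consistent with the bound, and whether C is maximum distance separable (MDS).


Singleton RHS = n − k + 1 = 11, slack = 8, bound satisfied, not MDS.

Singleton bound: d ≤ n − k + 1.
Here n = 14, k = 4, so n − k + 1 = 11.
Given d = 3, check d ≤ 11: YES.
Slack = (n − k + 1) − d = 8.
The code is NOT MDS (slack = 8 > 0).
Description: the claimed parameters are [14, 4, 3]_4; such a code would be non-MDS.


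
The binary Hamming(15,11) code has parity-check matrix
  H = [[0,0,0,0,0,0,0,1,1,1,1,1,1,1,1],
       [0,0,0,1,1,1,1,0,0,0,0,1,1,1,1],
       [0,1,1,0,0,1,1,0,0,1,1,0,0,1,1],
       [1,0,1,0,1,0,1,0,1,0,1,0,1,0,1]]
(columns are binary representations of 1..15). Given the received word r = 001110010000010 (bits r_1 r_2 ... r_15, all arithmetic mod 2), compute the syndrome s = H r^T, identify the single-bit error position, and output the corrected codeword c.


s = (0, 1, 0, 0)^T, error position = 4, corrected codeword c = 001010010000010

Compute s = H r^T mod 2 one row at a time:
  s_1 = 1 + 0 + 0 + 0 + 0 + 0 + 1 + 0 = 2 ≡ 0 (mod 2).
  s_2 = 1 + 1 + 0 + 0 + 0 + 0 + 1 + 0 = 3 ≡ 1 (mod 2).
  s_3 = 0 + 1 + 0 + 0 + 0 + 0 + 1 + 0 = 2 ≡ 0 (mod 2).
  s_4 = 0 + 1 + 1 + 0 + 0 + 0 + 0 + 0 = 2 ≡ 0 (mod 2).
s = (0, 1, 0, 0)^T — this equals column 4 of H (binary 0100), so error is at position 4.
Correct: flip bit 4 of r = 001110010000010 to get c = 001010010000010.


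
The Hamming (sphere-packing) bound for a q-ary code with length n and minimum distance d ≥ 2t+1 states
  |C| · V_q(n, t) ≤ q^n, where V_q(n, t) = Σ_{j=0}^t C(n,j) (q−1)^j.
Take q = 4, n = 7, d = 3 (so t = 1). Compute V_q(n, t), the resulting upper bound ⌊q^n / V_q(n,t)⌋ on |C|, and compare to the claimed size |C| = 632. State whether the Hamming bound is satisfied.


V_q(n, t) = 22, q^n = 16384, Hamming bound = 744, |C| = 632 ≤ bound (satisfied).

Step 1: Compute V_q(n, t) = Σ_{j=0}^1 C(n, j) (q−1)^j.
  j = 0: C(7,0)·(3)^0 = 1·1 = 1.
  j = 1: C(7,1)·(3)^1 = 7·3 = 21.
  V_q(n, t) = 1 + 21 = 22.
Step 2: q^n = 4^7 = 16384.
Step 3: Hamming bound ⌊q^n / V_q(n,t)⌋ = ⌊16384/22⌋ = 744.
Step 4: Compare |C| = 632 to 744: satisfied.
The claimed |C| lies below the Hamming bound.


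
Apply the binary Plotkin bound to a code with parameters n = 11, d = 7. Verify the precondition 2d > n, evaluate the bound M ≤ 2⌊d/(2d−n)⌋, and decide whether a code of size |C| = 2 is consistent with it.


Plotkin bound M ≤ 4; given |C| = 2 ≤ bound (satisfied).

Check applicability: 2d = 14, n = 11.
2d − n = 3 > 0, so Plotkin applies.
Compute d/(2d−n) = 7/3 ≈ 2.3333.
⌊d/(2d−n)⌋ = 2.
Plotkin bound: M ≤ 2·2 = 4.
Given |C| = 2, check: satisfied.
This |C| is below the Plotkin bound.


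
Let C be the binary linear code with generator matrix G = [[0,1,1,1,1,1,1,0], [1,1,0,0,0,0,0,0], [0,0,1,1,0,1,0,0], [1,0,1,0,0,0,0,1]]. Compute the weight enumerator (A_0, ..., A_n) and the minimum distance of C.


Weight distribution: A_0 = 1, A_2 = 1, A_3 = 5, A_4 = 3, A_5 = 2, A_6 = 3, A_7 = 1. Minimum distance d = 2.

Enumerate all 2^4 = 16 messages m ∈ F_2^4.
For each, compute codeword c = mG in F_2^8, then tally its weight.
  m = 0000 → c = 00000000, weight = 0.
  m = 1000 → c = 01111110, weight = 6.
  m = 0100 → c = 11000000, weight = 2.
  m = 1100 → c = 10111110, weight = 6.
  m = 0010 → c = 00110100, weight = 3.
  m = 1010 → c = 01001010, weight = 3.
  m = 0110 → c = 11110100, weight = 5.
  m = 1110 → c = 10001010, weight = 3.
  m = 0001 → c = 10100001, weight = 3.
  m = 1001 → c = 11011111, weight = 7.
  m = 0101 → c = 01100001, weight = 3.
  m = 1101 → c = 00011111, weight = 5.
  m = 0011 → c = 10010101, weight = 4.
  m = 1011 → c = 11101011, weight = 6.
  m = 0111 → c = 01010101, weight = 4.
  m = 1111 → c = 00101011, weight = 4.
Tally weights:
  weight 0: 1 codewords.
  weight 2: 1 codewords.
  weight 3: 5 codewords.
  weight 4: 3 codewords.
  weight 5: 2 codewords.
  weight 6: 3 codewords.
  weight 7: 1 codewords.
Minimum distance d = smallest w > 0 with A_w > 0 = 2.
Sanity: Σ A_w = 16 = 2^4 = 16 ✓.


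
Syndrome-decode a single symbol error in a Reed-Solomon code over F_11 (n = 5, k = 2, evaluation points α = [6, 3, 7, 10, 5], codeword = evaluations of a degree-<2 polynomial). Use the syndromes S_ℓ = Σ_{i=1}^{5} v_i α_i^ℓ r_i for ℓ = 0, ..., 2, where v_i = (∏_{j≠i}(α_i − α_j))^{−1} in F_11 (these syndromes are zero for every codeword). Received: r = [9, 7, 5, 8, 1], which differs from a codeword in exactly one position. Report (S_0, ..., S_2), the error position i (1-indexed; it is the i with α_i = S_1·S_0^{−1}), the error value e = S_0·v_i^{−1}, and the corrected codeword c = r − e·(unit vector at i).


S = (6, 9, 8), error at position 3, error magnitude e = 10, c = [9, 7, 6, 8, 1].

Step 1: column multipliers v_i = (∏_{j≠i}(α_i − α_j))^{−1} mod 11.
  i = 1 (α = 6): (6−3)(6−7)(6−10)(6−5) = 3·(−1)·(−4)·1 = 12 ≡ 1, so v_1 = 1^{−1} = 1 (mod 11).
  i = 2 (α = 3): (3−6)(3−7)(3−10)(3−5) = (−3)·(−4)·(−7)·(−2) = 168 ≡ 3, so v_2 = 3^{−1} = 4 (mod 11).
  i = 3 (α = 7): (7−6)(7−3)(7−10)(7−5) = 1·4·(−3)·2 = −24 ≡ 9, so v_3 = 9^{−1} = 5 (mod 11).
  i = 4 (α = 10): (10−6)(10−3)(10−7)(10−5) = 4·7·3·5 = 420 ≡ 2, so v_4 = 2^{−1} = 6 (mod 11).
  i = 5 (α = 5): (5−6)(5−3)(5−7)(5−10) = (−1)·2·(−2)·(−5) = −20 ≡ 2, so v_5 = 2^{−1} = 6 (mod 11).
  v = [1, 4, 5, 6, 6].
Step 2: syndromes of r = [9, 7, 5, 8, 1] (all sums mod 11).
  S_0 = Σ v_i r_i = 1·9 + 4·7 + 5·5 + 6·8 + 6·1 = 116 ≡ 6.
  S_1 = Σ v_i α_i r_i = 1·6·9 + 4·3·7 + 5·7·5 + 6·10·8 + 6·5·1 = 823 ≡ 9.
  α_i^2 mod 11 = [3, 9, 5, 1, 3].
  S_2 = Σ v_i α_i^2 r_i = 1·3·9 + 4·9·7 + 5·5·5 + 6·1·8 + 6·3·1 = 470 ≡ 8.
  S = (6, 9, 8) ≠ 0, so r is not a codeword (an error is present).
Step 3: locate the error. For a single error e at position i, S_ℓ = v_i·e·α_i^ℓ, so α_err = S_1/S_0.
  S_0^{−1} = 6^{−1} = 2 (mod 11), so α_err = 9·2 = 18 ≡ 7 = α_3. Error position i = 3.
  Consistency check: S_2/S_1 = 8·5 = 40 ≡ 7 = α_err ✓ (single-error assumption holds).
Step 4: error magnitude e = S_0/v_3 = S_0·∏_{j≠3}(α_3 − α_j) = 6·9 = 54 ≡ 10 (mod 11).
Step 5: correct position 3: c_3 = r_3 − e = 5 − 10 ≡ 6 (mod 11). Hence c = [9, 7, 6, 8, 1].
  Check: interpolating c through the α_i gives m(x) = 5 + 8·x (degree < 2) with m(α_i) = c_i for every i, so c is indeed a codeword.


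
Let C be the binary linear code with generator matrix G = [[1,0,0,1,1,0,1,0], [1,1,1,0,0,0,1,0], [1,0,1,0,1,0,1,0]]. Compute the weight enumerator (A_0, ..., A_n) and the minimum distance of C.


Weight distribution: A_0 = 1, A_2 = 2, A_4 = 5. Minimum distance d = 2.

Enumerate all 2^3 = 8 messages m ∈ F_2^3.
For each, compute codeword c = mG in F_2^8, then tally its weight.
  m = 000 → c = 00000000, weight = 0.
  m = 100 → c = 10011010, weight = 4.
  m = 010 → c = 11100010, weight = 4.
  m = 110 → c = 01111000, weight = 4.
  m = 001 → c = 10101010, weight = 4.
  m = 101 → c = 00110000, weight = 2.
  m = 011 → c = 01001000, weight = 2.
  m = 111 → c = 11010010, weight = 4.
Tally weights:
  weight 0: 1 codewords.
  weight 2: 2 codewords.
  weight 4: 5 codewords.
Minimum distance d = smallest w > 0 with A_w > 0 = 2.
Sanity: Σ A_w = 8 = 2^3 = 8 ✓.


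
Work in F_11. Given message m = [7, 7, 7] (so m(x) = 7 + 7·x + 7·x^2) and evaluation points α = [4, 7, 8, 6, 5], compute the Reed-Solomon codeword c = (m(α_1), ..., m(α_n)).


c = [4, 3, 5, 4, 8]

Message polynomial: m(x) = 7 + 7·x + 7·x^2 (mod 11).
For each evaluation point α_i, compute m(α_i) mod 11:
  α_1 = 4: Horner steps 7 → 2 → 4, so m(4) = 4.
  α_2 = 7: Horner steps 7 → 1 → 3, so m(7) = 3.
  α_3 = 8: Horner steps 7 → 8 → 5, so m(8) = 5.
  α_4 = 6: Horner steps 7 → 5 → 4, so m(6) = 4.
  α_5 = 5: Horner steps 7 → 9 → 8, so m(5) = 8.
Codeword c = [4, 3, 5, 4, 8] ∈ F_11^5.


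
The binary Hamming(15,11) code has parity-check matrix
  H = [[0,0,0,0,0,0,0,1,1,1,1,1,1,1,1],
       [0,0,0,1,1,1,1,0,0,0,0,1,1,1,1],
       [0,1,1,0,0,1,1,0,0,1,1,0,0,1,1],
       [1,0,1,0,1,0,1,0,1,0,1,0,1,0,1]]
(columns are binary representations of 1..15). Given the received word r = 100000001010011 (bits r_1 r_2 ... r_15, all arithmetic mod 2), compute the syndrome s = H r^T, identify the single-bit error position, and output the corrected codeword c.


s = (0, 0, 1, 0)^T, error position = 2, corrected codeword c = 110000001010011

Compute s = H r^T mod 2 one row at a time:
  s_1 = 0 + 1 + 0 + 1 + 0 + 0 + 1 + 1 = 4 ≡ 0 (mod 2).
  s_2 = 0 + 0 + 0 + 0 + 0 + 0 + 1 + 1 = 2 ≡ 0 (mod 2).
  s_3 = 0 + 0 + 0 + 0 + 0 + 1 + 1 + 1 = 3 ≡ 1 (mod 2).
  s_4 = 1 + 0 + 0 + 0 + 1 + 1 + 0 + 1 = 4 ≡ 0 (mod 2).
s = (0, 0, 1, 0)^T — this equals column 2 of H (binary 0010), so error is at position 2.
Correct: flip bit 2 of r = 100000001010011 to get c = 110000001010011.


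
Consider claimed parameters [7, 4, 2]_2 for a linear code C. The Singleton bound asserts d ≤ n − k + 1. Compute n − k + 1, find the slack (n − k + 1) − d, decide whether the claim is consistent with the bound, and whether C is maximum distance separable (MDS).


Singleton RHS = n − k + 1 = 4, slack = 2, bound satisfied, not MDS.

Singleton bound: d ≤ n − k + 1.
Here n = 7, k = 4, so n − k + 1 = 4.
Given d = 2, check d ≤ 4: YES.
Slack = (n − k + 1) − d = 2.
The code is NOT MDS (slack = 2 > 0).
Description: the claimed parameters are [7, 4, 2]_2; such a code would be non-MDS.


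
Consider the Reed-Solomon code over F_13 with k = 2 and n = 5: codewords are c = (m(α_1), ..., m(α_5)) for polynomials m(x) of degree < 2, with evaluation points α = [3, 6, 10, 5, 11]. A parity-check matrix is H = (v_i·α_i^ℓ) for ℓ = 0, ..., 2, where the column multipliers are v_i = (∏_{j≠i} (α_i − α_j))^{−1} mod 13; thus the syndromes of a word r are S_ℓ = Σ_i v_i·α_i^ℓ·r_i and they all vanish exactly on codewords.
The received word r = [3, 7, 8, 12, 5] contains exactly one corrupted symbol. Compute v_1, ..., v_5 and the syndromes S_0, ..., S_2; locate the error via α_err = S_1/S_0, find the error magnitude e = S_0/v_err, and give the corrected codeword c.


S = (3, 2, 10), error at position 4, error magnitude e = 2, c = [3, 7, 8, 10, 5].

Step 1: column multipliers v_i = (∏_{j≠i}(α_i − α_j))^{−1} mod 13.
  i = 1 (α = 3): (3−6)(3−10)(3−5)(3−11) = (−3)·(−7)·(−2)·(−8) = 336 ≡ 11, so v_1 = 11^{−1} = 6 (mod 13).
  i = 2 (α = 6): (6−3)(6−10)(6−5)(6−11) = 3·(−4)·1·(−5) = 60 ≡ 8, so v_2 = 8^{−1} = 5 (mod 13).
  i = 3 (α = 10): (10−3)(10−6)(10−5)(10−11) = 7·4·5·(−1) = −140 ≡ 3, so v_3 = 3^{−1} = 9 (mod 13).
  i = 4 (α = 5): (5−3)(5−6)(5−10)(5−11) = 2·(−1)·(−5)·(−6) = −60 ≡ 5, so v_4 = 5^{−1} = 8 (mod 13).
  i = 5 (α = 11): (11−3)(11−6)(11−10)(11−5) = 8·5·1·6 = 240 ≡ 6, so v_5 = 6^{−1} = 11 (mod 13).
  v = [6, 5, 9, 8, 11].
Step 2: syndromes of r = [3, 7, 8, 12, 5] (all sums mod 13).
  S_0 = Σ v_i r_i = 6·3 + 5·7 + 9·8 + 8·12 + 11·5 = 276 ≡ 3.
  S_1 = Σ v_i α_i r_i = 6·3·3 + 5·6·7 + 9·10·8 + 8·5·12 + 11·11·5 = 2069 ≡ 2.
  α_i^2 mod 13 = [9, 10, 9, 12, 4].
  S_2 = Σ v_i α_i^2 r_i = 6·9·3 + 5·10·7 + 9·9·8 + 8·12·12 + 11·4·5 = 2532 ≡ 10.
  S = (3, 2, 10) ≠ 0, so r is not a codeword (an error is present).
Step 3: locate the error. For a single error e at position i, S_ℓ = v_i·e·α_i^ℓ, so α_err = S_1/S_0.
  S_0^{−1} = 3^{−1} = 9 (mod 13), so α_err = 2·9 = 18 ≡ 5 = α_4. Error position i = 4.
  Consistency check: S_2/S_1 = 10·7 = 70 ≡ 5 = α_err ✓ (single-error assumption holds).
Step 4: error magnitude e = S_0/v_4 = S_0·∏_{j≠4}(α_4 − α_j) = 3·5 = 15 ≡ 2 (mod 13).
Step 5: correct position 4: c_4 = r_4 − e = 12 − 2 ≡ 10 (mod 13). Hence c = [3, 7, 8, 10, 5].
  Check: interpolating c through the α_i gives m(x) = 12 + 10·x (degree < 2) with m(α_i) = c_i for every i, so c is indeed a codeword.


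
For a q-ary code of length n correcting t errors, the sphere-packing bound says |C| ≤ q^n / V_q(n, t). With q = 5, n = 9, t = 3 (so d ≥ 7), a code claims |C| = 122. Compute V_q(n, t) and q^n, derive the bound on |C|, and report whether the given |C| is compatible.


V_q(n, t) = 5989, q^n = 1953125, Hamming bound = 326, |C| = 122 ≤ bound (satisfied).

Step 1: Compute V_q(n, t) = Σ_{j=0}^3 C(n, j) (q−1)^j.
  j = 0: C(9,0)·(4)^0 = 1·1 = 1.
  j = 1: C(9,1)·(4)^1 = 9·4 = 36.
  j = 2: C(9,2)·(4)^2 = 36·16 = 576.
  j = 3: C(9,3)·(4)^3 = 84·64 = 5376.
  V_q(n, t) = 1 + 36 + 576 + 5376 = 5989.
Step 2: q^n = 5^9 = 1953125.
Step 3: Hamming bound ⌊q^n / V_q(n,t)⌋ = ⌊1953125/5989⌋ = 326.
Step 4: Compare |C| = 122 to 326: satisfied.
The claimed |C| lies below the Hamming bound.


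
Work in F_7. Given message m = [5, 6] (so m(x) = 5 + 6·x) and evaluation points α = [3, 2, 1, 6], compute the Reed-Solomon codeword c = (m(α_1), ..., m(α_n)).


c = [2, 3, 4, 6]

Message polynomial: m(x) = 5 + 6·x (mod 7).
For each evaluation point α_i, compute m(α_i) mod 7:
  α_1 = 3: Horner steps 6 → 2, so m(3) = 2.
  α_2 = 2: Horner steps 6 → 3, so m(2) = 3.
  α_3 = 1: Horner steps 6 → 4, so m(1) = 4.
  α_4 = 6: Horner steps 6 → 6, so m(6) = 6.
Codeword c = [2, 3, 4, 6] ∈ F_7^4.


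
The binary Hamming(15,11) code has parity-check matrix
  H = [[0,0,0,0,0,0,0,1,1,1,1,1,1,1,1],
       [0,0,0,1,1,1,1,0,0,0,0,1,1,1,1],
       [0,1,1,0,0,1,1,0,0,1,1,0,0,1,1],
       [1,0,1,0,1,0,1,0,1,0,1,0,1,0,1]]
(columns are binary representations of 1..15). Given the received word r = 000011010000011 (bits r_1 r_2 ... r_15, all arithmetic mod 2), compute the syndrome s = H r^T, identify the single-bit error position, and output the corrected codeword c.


s = (1, 0, 1, 0)^T, error position = 10, corrected codeword c = 000011010100011

Compute s = H r^T mod 2 one row at a time:
  s_1 = 1 + 0 + 0 + 0 + 0 + 0 + 1 + 1 = 3 ≡ 1 (mod 2).
  s_2 = 0 + 1 + 1 + 0 + 0 + 0 + 1 + 1 = 4 ≡ 0 (mod 2).
  s_3 = 0 + 0 + 1 + 0 + 0 + 0 + 1 + 1 = 3 ≡ 1 (mod 2).
  s_4 = 0 + 0 + 1 + 0 + 0 + 0 + 0 + 1 = 2 ≡ 0 (mod 2).
s = (1, 0, 1, 0)^T — this equals column 10 of H (binary 1010), so error is at position 10.
Correct: flip bit 10 of r = 000011010000011 to get c = 000011010100011.
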